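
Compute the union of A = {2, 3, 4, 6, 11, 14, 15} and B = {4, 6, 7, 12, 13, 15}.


A = {2, 3, 4, 6, 11, 14, 15}
B = {4, 6, 7, 12, 13, 15}
Operation: union
All elements combined: 2, 3, 4, 6, 7, 11, 12, 13, 14, 15

{2, 3, 4, 6, 7, 11, 12, 13, 14, 15}


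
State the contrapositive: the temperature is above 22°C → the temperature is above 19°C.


Original: If the temperature is above 22°C, then the temperature is above 19°C
Contrapositive: If ¬Q, then ¬P
Negate Q: not (the temperature is above 19°C)
Negate P: not (the temperature is above 22°C)

If not (the temperature is above 19°C), then not (the temperature is above 22°C).


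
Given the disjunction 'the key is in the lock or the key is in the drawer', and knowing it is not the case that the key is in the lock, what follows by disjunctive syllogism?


Disjunctive syllogism: P ∨ Q, ¬P ⊢ Q
Disjunction: the key is in the lock ∨ the key is in the drawer
We know it is not the case that the key is in the lock.
By disjunctive syllogism, the other disjunct must be true.

The key is in the drawer


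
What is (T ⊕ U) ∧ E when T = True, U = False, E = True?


T = True, U = False, E = True
Step 1: T ⊕ U = True XOR False = True
Step 2: True ∧ E = True AND True = True
XOR true when exactly one of T,U is true; then AND with E.

True


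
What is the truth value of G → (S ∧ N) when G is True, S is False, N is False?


G = True, S = False, N = False
Step 1: S ∧ N = False AND False = False
Step 2: G → (False): false only when G=True and consequent=False.
Result: False

False


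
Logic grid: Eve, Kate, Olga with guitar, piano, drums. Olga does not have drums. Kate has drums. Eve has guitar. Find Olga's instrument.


From clues:
  Eve → guitar
  Kate → drums
By elimination, Olga gets the remaining.

piano


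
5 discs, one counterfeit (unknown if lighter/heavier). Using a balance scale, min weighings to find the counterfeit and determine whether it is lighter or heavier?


Let n = 5. 10 possibilities (n discs × lighter/heavier); each weighing has 3 outcomes.
Bound for k weighings: say the first weighing puts j discs on each pan. If it tips, the 2j weighed discs remain suspects (each with a known direction) and k-1 weighings give 3^(k-1) outcomes; 3^(k-1) is odd, so 2j ≤ 3^(k-1) - 1. If it balances, the n - 2j unweighed discs remain with direction unknown: 2(n - 2j) ≤ 3^(k-1) - 1 by the same parity argument. Adding, n ≤ (3^(k-1) - 1) + (3^(k-1) - 1)/2 = (3^k - 3)/2, and the classical three-group strategy achieves this (3 discs in 2 weighings, 12 in 3, 39 in 4, 120 in 5).
So we need the smallest k with (3^k - 3)/2 ≥ 5.
k = 2: (3^2 - 3)/2 = 3 < 5 ✗
k = 3: (3^3 - 3)/2 = 12 ≥ 5 ✓

3


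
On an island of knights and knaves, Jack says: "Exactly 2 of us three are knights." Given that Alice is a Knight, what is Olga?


Jack claims exactly 2 knights among Jack, Alice, Olga.
Given: Alice is a Knight.

Case 1: Jack is a Knight (tells truth)
  Then exactly 2 of the three are knights.
  Counting Jack, Alice: 2 knight(s) so far. Need 0 more → Olga = Knave.
Case 2: Jack is a Knave (lies)
  Then the count is NOT 2.
  If Olga = Knight, count = 2 = 2 → claim would be true, contradicts lie.
  If Olga = Knave, count = 1 ≠ 2 → lie confirmed ✓

Olga is a Knave.

Knave


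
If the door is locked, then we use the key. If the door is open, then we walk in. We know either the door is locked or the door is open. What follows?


Constructive dilemma: (P → Q) ∧ (R → S), P ∨ R ⊢ Q ∨ S
Premise 1: the door is locked → we use the key
Premise 2: the door is open → we walk in
Premise 3: the door is locked ∨ the door is open
Case 1: Assuming the door is locked, then by Premise 1, we use the key.
Case 2: Assuming the door is open, then by Premise 2, we walk in.
Since one of the door is locked or the door is open must hold, we get we use the key or we walk in.

We use the key or we walk in.


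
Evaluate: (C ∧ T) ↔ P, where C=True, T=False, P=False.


C = True, T = False, P = False
Expression: (C ∧ T) ↔ P
Step 1: C ∧ T = True AND False = False
Step 2: (False) ↔ P = (False iff False) = True

True


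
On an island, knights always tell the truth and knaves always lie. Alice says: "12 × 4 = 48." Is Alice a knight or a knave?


Statement: "12 × 4 = 48."
Actual: 12 × 4 = 48
Claimed: 48
Statement is TRUE → Alice tells the truth → Knight

Knight


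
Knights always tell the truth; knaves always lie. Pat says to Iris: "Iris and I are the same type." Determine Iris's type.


Pat says: "Iris and I are the same type."
Case 1: Pat is a Knight (truth-teller)
  Statement is true → they ARE the same → Iris is also a Knight
Case 2: Pat is a Knave (liar)
  Statement is false → they are NOT the same → Iris is a Knight
In both cases, Iris is a Knight.

Knight


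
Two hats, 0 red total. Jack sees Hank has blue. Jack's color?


Total red = 0, Hank = blue
Red accounted for: 0
Remaining for Jack: 0
Jack's hat is blue.

blue


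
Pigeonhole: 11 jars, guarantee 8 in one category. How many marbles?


Pigeonhole: to guarantee k in one of n categories, need (k-1)×n + 1.
k = 8, n = 11
Minimum = (8-1) × 11 + 1 = 7 × 11 + 1

78


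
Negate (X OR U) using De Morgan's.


De Morgan's law: ¬(P ∨ Q) ≡ ¬P ∧ ¬Q
¬(X ∨ U) = ¬X ∧ ¬U

¬X ∧ ¬U


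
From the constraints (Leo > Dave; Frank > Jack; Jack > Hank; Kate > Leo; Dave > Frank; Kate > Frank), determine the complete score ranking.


Constraints: Leo > Dave; Frank > Jack; Jack > Hank; Kate > Leo; Dave > Frank; Kate > Frank
Method: at each step, the next-highest is the one remaining person who never appears on the smaller side of a constraint between remaining people.
  Step 1: remaining {Hank, Jack, Leo, Frank, Dave, Kate}; on the smaller side: {Hank, Jack, Leo, Frank, Dave} → Kate is next (Kate > Leo; Kate > Frank).
  Step 2: remaining {Hank, Jack, Leo, Frank, Dave}; on the smaller side: {Hank, Jack, Frank, Dave} → Leo is next (Leo > Dave).
  Step 3: remaining {Hank, Jack, Frank, Dave}; on the smaller side: {Hank, Jack, Frank} → Dave is next (Dave > Frank).
  Step 4: remaining {Hank, Jack, Frank}; on the smaller side: {Hank, Jack} → Frank is next (Frank > Jack).
  Step 5: remaining {Hank, Jack}; on the smaller side: {Hank} → Jack is next (Jack > Hank).
  Step 6: only Hank remains → lowest.
Final ranking (highest to lowest):

Kate > Leo > Dave > Frank > Jack > Hank


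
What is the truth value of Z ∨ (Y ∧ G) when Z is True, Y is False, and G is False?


Z = True, Y = False, G = False
Step 1: Y ∧ G = False AND False = False
Step 2: Z ∨ False = True OR False = True
AND evaluated first (higher precedence); then OR applied.

True


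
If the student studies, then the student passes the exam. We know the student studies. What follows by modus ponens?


Modus ponens: P → Q, P ⊢ Q
P: the student studies
Q: the student passes the exam
We have P → Q and P is true.
By modus ponens, Q must be true.

The student passes the exam


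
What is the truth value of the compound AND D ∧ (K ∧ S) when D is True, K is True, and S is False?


D = True, K = True, S = False
Step 1: K ∧ S = True AND False = False
Step 2: D ∧ False = True AND False = False
AND is true only when ALL operands are true.

False


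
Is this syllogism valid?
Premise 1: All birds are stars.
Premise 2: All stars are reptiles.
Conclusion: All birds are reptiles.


Premise 1: All birds are stars.
Premise 2: All stars are reptiles.
Conclusion: All birds are reptiles.
Barbara syllogism (AAA-1): All A are B, All B are C → All A are C.
Middle term (stars) distributed in premise 2.

Valid


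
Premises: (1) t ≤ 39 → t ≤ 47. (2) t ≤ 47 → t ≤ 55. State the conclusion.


Hypothetical syllogism: P → Q, Q → R ⊢ P → R
Premise 1: t ≤ 39 → t ≤ 47
Premise 2: t ≤ 47 → t ≤ 55
Chain the implications: the middle term (t ≤ 47) links the two.
Conclusion: If t ≤ 39, then t ≤ 55.

If t ≤ 39, then t ≤ 55.


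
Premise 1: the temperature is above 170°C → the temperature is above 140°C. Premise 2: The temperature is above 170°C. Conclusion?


Modus ponens: P → Q, P ⊢ Q
P: the temperature is above 170°C
Q: the temperature is above 140°C
We have P → Q and P is true.
By modus ponens, Q must be true.

The temperature is above 140°C


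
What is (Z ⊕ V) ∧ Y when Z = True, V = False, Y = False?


Z = True, V = False, Y = False
Step 1: Z ⊕ V = True XOR False = True
Step 2: True ∧ Y = True AND False = False
XOR true when exactly one of Z,V is true; then AND with Y.

False


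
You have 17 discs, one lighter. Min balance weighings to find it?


Each weighing has 3 outcomes (left heavy / balance / right heavy), so k weighings distinguish at most 3^k cases; splitting into three near-equal groups achieves this.
Need 3^k ≥ 17: 3^2 = 9 < 17 ≤ 3^3 = 27
k = ⌈log₃(17)⌉ = 3

3


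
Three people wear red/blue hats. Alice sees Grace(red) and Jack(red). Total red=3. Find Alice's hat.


Total red = 3, seen red = 2
Own red = 3 - 2 = 1
Alice's hat is red.

red


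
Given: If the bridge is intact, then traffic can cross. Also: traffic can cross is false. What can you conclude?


Modus tollens: P → Q, ¬Q ⊢ ¬P
P: the bridge is intact
Q: traffic can cross
We have P → Q and Q is false.
By modus tollens, P must be false.

It is not the case that the bridge is intact


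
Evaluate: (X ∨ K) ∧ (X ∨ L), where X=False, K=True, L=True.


X = False, K = True, L = True
Expression: (X ∨ K) ∧ (X ∨ L)
Step 1: X ∨ K = False OR True = True
Step 2: X ∨ L = False OR True = True
Step 3: (True) ∧ (True) = True AND True = True

True


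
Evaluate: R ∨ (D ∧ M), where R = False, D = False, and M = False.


R = False, D = False, M = False
Step 1: D ∧ M = False AND False = False
Step 2: R ∨ False = False OR False = False
AND evaluated first (higher precedence); then OR applied.

False


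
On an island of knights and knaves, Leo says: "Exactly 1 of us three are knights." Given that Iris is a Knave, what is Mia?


Leo claims exactly 1 knights among Leo, Iris, Mia.
Given: Iris is a Knave.

Case 1: Leo is a Knight (tells truth)
  Then exactly 1 of the three are knights.
  Counting Leo, Iris: 1 knight(s) so far. Need 0 more → Mia = Knave.
Case 2: Leo is a Knave (lies)
  Then the count is NOT 1.
  If Mia = Knight, count = 1 = 1 → claim would be true, contradicts lie.
  If Mia = Knave, count = 0 ≠ 1 → lie confirmed ✓

Mia is a Knave.

Knave


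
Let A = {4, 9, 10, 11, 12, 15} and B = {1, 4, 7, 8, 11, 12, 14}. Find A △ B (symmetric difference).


A = {4, 9, 10, 11, 12, 15}
B = {1, 4, 7, 8, 11, 12, 14}
Operation: symmetric difference
In A only: [9, 10, 15], in B only: [1, 7, 8, 14]

{1, 7, 8, 9, 10, 14, 15}


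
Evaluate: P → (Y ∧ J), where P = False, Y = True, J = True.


P = False, Y = True, J = True
Step 1: Y ∧ J = True AND True = True
Step 2: P → (True): false only when P=True and consequent=False.
Result: True

True


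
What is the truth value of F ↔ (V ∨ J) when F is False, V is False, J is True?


F = False, V = False, J = True
Step 1: V ∨ J = False OR True = True
Step 2: F ↔ (True): true when both sides have same truth value.
Result: False ↔ True = False

False


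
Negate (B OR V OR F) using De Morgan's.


De Morgan's law: ¬(P ∨ Q ∨ R) ≡ ¬P ∧ ¬Q ∧ ¬R
¬(B ∨ V ∨ F) = ¬B ∧ ¬V ∧ ¬F

¬B ∧ ¬V ∧ ¬F


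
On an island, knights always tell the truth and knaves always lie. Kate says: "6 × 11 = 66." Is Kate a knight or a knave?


Statement: "6 × 11 = 66."
Actual: 6 × 11 = 66
Claimed: 66
Statement is TRUE → Kate tells the truth → Knight

Knight


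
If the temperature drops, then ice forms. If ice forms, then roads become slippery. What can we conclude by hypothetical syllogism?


Hypothetical syllogism: P → Q, Q → R ⊢ P → R
Premise 1: the temperature drops → ice forms
Premise 2: ice forms → roads become slippery
Chain the implications: the middle term (ice forms) links the two.
Conclusion: If the temperature drops, then roads become slippery.

If the temperature drops, then roads become slippery.


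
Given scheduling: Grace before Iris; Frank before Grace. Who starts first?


Constraints: Grace before Iris; Frank before Grace
The first task can have nothing scheduled before it, so it must never appear on the right of a 'before'.
Tasks appearing after some 'before': Iris, Grace.
The only task not in that list is Frank → it is first.

Frank


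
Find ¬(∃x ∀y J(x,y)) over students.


Original: ∃x ∀y J(x,y)
Rule: ¬∀→∃, ¬∃→∀, negate predicate.
Negation: ∀x ∃y ¬J(x,y)

∀x ∃y ¬J(x,y)


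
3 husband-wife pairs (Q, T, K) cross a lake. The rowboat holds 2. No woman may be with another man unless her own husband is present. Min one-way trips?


Label couples Q, T, K (H = husband, W = wife).
Counting alone: 6 people, the rowboat carries 2 and someone must bring it back, so each round trip nets at most +1 on the far side until the last crossing → at least 9 trips. The jealousy constraint makes 9 impossible; the shortest valid schedule has 11:
1. WQ+WT →  (far: WQ,WT; near: HQ,HT,HK,WK)
2. WQ ←       (far: WT; near: HQ,HT,HK,WQ,WK)
3. WQ+WK →  (far: WQ,WT,WK; near: HQ,HT,HK)
4. WQ ←       (far: WT,WK; near: HQ,HT,HK,WQ)
5. HT+HK →  (far: HT,WT,HK,WK; near: HQ,WQ)
6. HT+WT ←  (far: HK,WK; near: HQ,WQ,HT,WT)
7. HQ+HT →  (far: HQ,HT,HK,WK; near: WQ,WT)
8. WK ←       (far: HQ,HT,HK; near: WQ,WT,WK)
9. WQ+WT →  (far: HQ,WQ,HT,WT,HK; near: WK)
10. HK ←      (far: HQ,WQ,HT,WT; near: HK,WK)
11. HK+WK → (far: all six; near: empty)
In every state each wife is either with her husband or with no other man.
Minimum trips = 11

11


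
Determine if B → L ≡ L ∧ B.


Expression 1: B → L
Expression 2: L ∧ B
Truth table (B L | Expr1 Expr2):
  T T |   T     T
  T F |   F     F
  F T |   T     F   ← differ
  F F |   T     F   ← differ
Counterexample: B=F, L=T gives Expr1 = T but Expr2 = F, so the expressions are NOT logically equivalent.

No


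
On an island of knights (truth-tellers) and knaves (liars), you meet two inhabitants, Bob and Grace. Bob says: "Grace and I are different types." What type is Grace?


Bob says: "Grace and I are different types."
Case 1: Bob is a Knight (truth-teller)
  Statement is true → they ARE different → Grace is a Knave
Case 2: Bob is a Knave (liar)
  Statement is false → they are NOT different → Grace is a Knave
In both cases, Grace is a Knave.

Knave


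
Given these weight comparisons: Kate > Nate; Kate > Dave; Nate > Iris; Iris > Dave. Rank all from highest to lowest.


Constraints: Kate > Nate; Kate > Dave; Nate > Iris; Iris > Dave
Method: at each step, the next-highest is the one remaining person who never appears on the smaller side of a constraint between remaining people.
  Step 1: remaining {Iris, Kate, Dave, Nate}; on the smaller side: {Iris, Dave, Nate} → Kate is next (Kate > Nate; Kate > Dave).
  Step 2: remaining {Iris, Dave, Nate}; on the smaller side: {Iris, Dave} → Nate is next (Nate > Iris).
  Step 3: remaining {Iris, Dave}; on the smaller side: {Dave} → Iris is next (Iris > Dave).
  Step 4: only Dave remains → lowest.
Final ranking (highest to lowest):

Kate > Nate > Iris > Dave


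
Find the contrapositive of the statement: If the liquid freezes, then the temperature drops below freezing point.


Original: If the liquid freezes, then the temperature drops below freezing point
Contrapositive: If ¬Q, then ¬P
Negate Q: not (the temperature drops below freezing point)
Negate P: not (the liquid freezes)

If not (the temperature drops below freezing point), then not (the liquid freezes).


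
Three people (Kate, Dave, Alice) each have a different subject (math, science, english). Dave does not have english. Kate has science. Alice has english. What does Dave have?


From clues:
  Alice → english
  Kate → science
By elimination, Dave gets the remaining.

math


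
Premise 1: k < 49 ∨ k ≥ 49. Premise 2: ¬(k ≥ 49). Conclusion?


Disjunctive syllogism: P ∨ Q, ¬P ⊢ Q
Disjunction: k < 49 ∨ k ≥ 49
We know it is not the case that k ≥ 49.
By disjunctive syllogism, the other disjunct must be true.

k < 49


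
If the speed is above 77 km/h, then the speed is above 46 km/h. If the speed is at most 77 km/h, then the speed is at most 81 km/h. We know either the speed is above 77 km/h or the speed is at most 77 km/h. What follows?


Constructive dilemma: (P → Q) ∧ (R → S), P ∨ R ⊢ Q ∨ S
Premise 1: the speed is above 77 km/h → the speed is above 46 km/h
Premise 2: the speed is at most 77 km/h → the speed is at most 81 km/h
Premise 3: the speed is above 77 km/h ∨ the speed is at most 77 km/h
Case 1: Assuming the speed is above 77 km/h, then by Premise 1, the speed is above 46 km/h.
Case 2: Assuming the speed is at most 77 km/h, then by Premise 2, the speed is at most 81 km/h.
Since one of the speed is above 77 km/h or the speed is at most 77 km/h must hold, we get the speed is above 46 km/h or the speed is at most 81 km/h.

The speed is above 46 km/h or the speed is at most 81 km/h.


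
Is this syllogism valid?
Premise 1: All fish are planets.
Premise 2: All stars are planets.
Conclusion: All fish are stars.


Premise 1: All fish are planets.
Premise 2: All stars are planets.
Conclusion: All fish are stars.
Fallacy: undistributed middle. planets is predicate in both.
Counterexample: fish and stars could be disjoint subsets of planets.

Invalid


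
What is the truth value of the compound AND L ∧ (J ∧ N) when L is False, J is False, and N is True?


L = False, J = False, N = True
Step 1: J ∧ N = False AND True = False
Step 2: L ∧ False = False AND False = False
AND is true only when ALL operands are true.

False


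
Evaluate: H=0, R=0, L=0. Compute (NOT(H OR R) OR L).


H OR R = 0
NOT(0) = 1
1 OR 0 = 1

1


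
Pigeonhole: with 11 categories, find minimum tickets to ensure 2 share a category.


Pigeonhole: to guarantee k in one of n categories, need (k-1)×n + 1.
k = 2, n = 11
Minimum = (2-1) × 11 + 1 = 1 × 11 + 1

12


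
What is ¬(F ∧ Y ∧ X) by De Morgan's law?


De Morgan's law: ¬(P ∧ Q ∧ R) ≡ ¬P ∨ ¬Q ∨ ¬R
¬(F ∧ Y ∧ X) = ¬F ∨ ¬Y ∨ ¬X

¬F ∨ ¬Y ∨ ¬X


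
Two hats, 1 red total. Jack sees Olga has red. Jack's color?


Total red = 1, Olga = red
Red accounted for: 1
Remaining for Jack: 0
Jack's hat is blue.

blue


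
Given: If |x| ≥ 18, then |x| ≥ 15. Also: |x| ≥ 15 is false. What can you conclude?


Modus tollens: P → Q, ¬Q ⊢ ¬P
P: |x| ≥ 18
Q: |x| ≥ 15
We have P → Q and Q is false.
By modus tollens, P must be false.

It is not the case that |x| ≥ 18


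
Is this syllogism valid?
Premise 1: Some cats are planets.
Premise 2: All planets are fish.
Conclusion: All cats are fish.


Premise 1: Some cats are planets.
Premise 2: All planets are fish.
Conclusion: All cats are fish.
Fallacy: illicit minor. The minor term (cats) is distributed in the conclusion ('All cats ...') but undistributed in its premise ('Some cats are planets' doesn't cover all cats).
Only 'Some cats are fish' follows, not 'All'.

Invalid


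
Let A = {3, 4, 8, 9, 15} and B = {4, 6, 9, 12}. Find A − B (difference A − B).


A = {3, 4, 8, 9, 15}
B = {4, 6, 9, 12}
Operation: difference A − B
In A but not B: 3, 8, 15

{3, 8, 15}


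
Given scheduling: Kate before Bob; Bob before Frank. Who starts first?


Constraints: Kate before Bob; Bob before Frank
The first task can have nothing scheduled before it, so it must never appear on the right of a 'before'.
Tasks appearing after some 'before': Bob, Frank.
The only task not in that list is Kate → it is first.

Kate


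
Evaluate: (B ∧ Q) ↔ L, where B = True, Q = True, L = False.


B = True, Q = True, L = False
Step 1: B ∧ Q = True AND True = True
Step 2: (True) ↔ L: true when both sides have same truth value.
Result: True ↔ False = False

False


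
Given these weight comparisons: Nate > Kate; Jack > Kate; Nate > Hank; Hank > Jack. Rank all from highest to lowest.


Constraints: Nate > Kate; Jack > Kate; Nate > Hank; Hank > Jack
Method: at each step, the next-highest is the one remaining person who never appears on the smaller side of a constraint between remaining people.
  Step 1: remaining {Hank, Jack, Kate, Nate}; on the smaller side: {Hank, Jack, Kate} → Nate is next (Nate > Kate; Nate > Hank).
  Step 2: remaining {Hank, Jack, Kate}; on the smaller side: {Jack, Kate} → Hank is next (Hank > Jack).
  Step 3: remaining {Jack, Kate}; on the smaller side: {Kate} → Jack is next (Jack > Kate).
  Step 4: only Kate remains → lowest.
Final ranking (highest to lowest):

Nate > Hank > Jack > Kate


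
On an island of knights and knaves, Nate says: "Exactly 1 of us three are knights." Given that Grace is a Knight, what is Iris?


Nate claims exactly 1 knights among Nate, Grace, Iris.
Given: Grace is a Knight.

Case 1: Nate is a Knight (tells truth)
  Then exactly 1 of the three are knights.
  Counting Nate, Grace: 2 knight(s) so far. Need -1 more → impossible.
Case 2: Nate is a Knave (lies)
  Then the count is NOT 1.
  If Iris = Knave, count = 1 = 1 → claim would be true, contradicts lie.
  If Iris = Knight, count = 2 ≠ 1 → lie confirmed ✓

Iris is a Knight.

Knight


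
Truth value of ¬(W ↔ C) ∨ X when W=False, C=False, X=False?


W = False, C = False, X = False
Expression: ¬(W ↔ C) ∨ X
Step 1: W ↔ C = (False iff False) = True
Step 2: ¬(W ↔ C) = NOT True = False
Step 3: (False) ∨ X = False OR False = False

False


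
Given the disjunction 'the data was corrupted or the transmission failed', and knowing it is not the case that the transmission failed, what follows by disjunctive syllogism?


Disjunctive syllogism: P ∨ Q, ¬P ⊢ Q
Disjunction: the data was corrupted ∨ the transmission failed
We know it is not the case that the transmission failed.
By disjunctive syllogism, the other disjunct must be true.

The data was corrupted


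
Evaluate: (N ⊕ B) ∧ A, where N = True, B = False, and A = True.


N = True, B = False, A = True
Step 1: N ⊕ B = True XOR False = True
Step 2: True ∧ A = True AND True = True
XOR true when exactly one of N,B is true; then AND with A.

True


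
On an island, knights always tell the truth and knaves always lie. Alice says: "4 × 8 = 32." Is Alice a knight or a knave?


Statement: "4 × 8 = 32."
Actual: 4 × 8 = 32
Claimed: 32
Statement is TRUE → Alice tells the truth → Knight

Knight


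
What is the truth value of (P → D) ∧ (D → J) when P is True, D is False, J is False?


P = True, D = False, J = False
Step 1: P → D is false only when P=True and D=False. Result: False
Step 2: D → J is false only when D=True and J=False. Result: True
Step 3: False ∧ True = False

False


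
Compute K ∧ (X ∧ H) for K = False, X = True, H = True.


K = False, X = True, H = True
Step 1: X ∧ H = True AND True = True
Step 2: K ∧ True = False AND True = False
AND is true only when ALL operands are true.

False


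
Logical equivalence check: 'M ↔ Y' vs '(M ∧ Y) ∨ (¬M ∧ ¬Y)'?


Expression 1: M ↔ Y
Expression 2: (M ∧ Y) ∨ (¬M ∧ ¬Y)
Truth table (M Y | Expr1 Expr2):
  T T |   T     T
  T F |   F     F
  F T |   F     F
  F F |   T     T
All 4 rows agree, so the expressions are logically equivalent.

Yes


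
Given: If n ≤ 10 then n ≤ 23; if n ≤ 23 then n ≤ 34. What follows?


Hypothetical syllogism: P → Q, Q → R ⊢ P → R
Premise 1: n ≤ 10 → n ≤ 23
Premise 2: n ≤ 23 → n ≤ 34
Chain the implications: the middle term (n ≤ 23) links the two.
Conclusion: If n ≤ 10, then n ≤ 34.

If n ≤ 10, then n ≤ 34.


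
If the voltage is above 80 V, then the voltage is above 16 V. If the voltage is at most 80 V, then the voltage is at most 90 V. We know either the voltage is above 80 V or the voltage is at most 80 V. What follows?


Constructive dilemma: (P → Q) ∧ (R → S), P ∨ R ⊢ Q ∨ S
Premise 1: the voltage is above 80 V → the voltage is above 16 V
Premise 2: the voltage is at most 80 V → the voltage is at most 90 V
Premise 3: the voltage is above 80 V ∨ the voltage is at most 80 V
Case 1: Assuming the voltage is above 80 V, then by Premise 1, the voltage is above 16 V.
Case 2: Assuming the voltage is at most 80 V, then by Premise 2, the voltage is at most 90 V.
Since one of the voltage is above 80 V or the voltage is at most 80 V must hold, we get the voltage is above 16 V or the voltage is at most 90 V.

The voltage is above 16 V or the voltage is at most 90 V.


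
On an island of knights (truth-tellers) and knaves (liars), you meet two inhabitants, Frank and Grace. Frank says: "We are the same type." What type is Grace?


Frank says: "We are the same type."
Case 1: Frank is a Knight (truth-teller)
  Statement is true → they ARE the same → Grace is also a Knight
Case 2: Frank is a Knave (liar)
  Statement is false → they are NOT the same → Grace is a Knight
In both cases, Grace is a Knight.

Knight


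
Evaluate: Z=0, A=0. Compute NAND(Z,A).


Z AND A = 0
NOT(0) = 1

1


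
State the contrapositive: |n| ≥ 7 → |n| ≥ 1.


Original: If |n| ≥ 7, then |n| ≥ 1
Contrapositive: If ¬Q, then ¬P
Negate Q: not (|n| ≥ 1)
Negate P: not (|n| ≥ 7)

If not (|n| ≥ 1), then not (|n| ≥ 7).


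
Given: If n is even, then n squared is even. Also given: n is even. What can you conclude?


Modus ponens: P → Q, P ⊢ Q
P: n is even
Q: n squared is even
We have P → Q and P is true.
By modus ponens, Q must be true.

n squared is even


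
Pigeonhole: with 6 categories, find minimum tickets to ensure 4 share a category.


Pigeonhole: to guarantee k in one of n categories, need (k-1)×n + 1.
k = 4, n = 6
Minimum = (4-1) × 6 + 1 = 3 × 6 + 1

19


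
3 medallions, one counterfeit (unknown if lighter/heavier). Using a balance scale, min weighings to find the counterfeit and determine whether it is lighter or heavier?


Let n = 3. 6 possibilities (n medallions × lighter/heavier); each weighing has 3 outcomes.
Bound for k weighings: say the first weighing puts j medallions on each pan. If it tips, the 2j weighed medallions remain suspects (each with a known direction) and k-1 weighings give 3^(k-1) outcomes; 3^(k-1) is odd, so 2j ≤ 3^(k-1) - 1. If it balances, the n - 2j unweighed medallions remain with direction unknown: 2(n - 2j) ≤ 3^(k-1) - 1 by the same parity argument. Adding, n ≤ (3^(k-1) - 1) + (3^(k-1) - 1)/2 = (3^k - 3)/2, and the classical three-group strategy achieves this (3 medallions in 2 weighings, 12 in 3, 39 in 4, 120 in 5).
So we need the smallest k with (3^k - 3)/2 ≥ 3.
k = 1: (3^1 - 3)/2 = 0 < 3 ✗
k = 2: (3^2 - 3)/2 = 3 ≥ 3 ✓

2


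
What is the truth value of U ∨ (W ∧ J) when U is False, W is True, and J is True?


U = False, W = True, J = True
Step 1: W ∧ J = True AND True = True
Step 2: U ∨ True = False OR True = True
AND evaluated first (higher precedence); then OR applied.

True


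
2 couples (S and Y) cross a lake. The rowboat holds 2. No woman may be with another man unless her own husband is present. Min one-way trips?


Label couples S and Y.
1. WS+WY → (far: WS,WY; near: HS,HY)
2. WS ←   (far: WY; near: HS,HY,WS)
3. HS+HY → (far: HS,HY,WY; near: WS)
4. HS ←   (far: HY,WY; near: HS,WS)  — HS returns, since WS is alone on near bank
5. HS+WS → (far: all four; near: empty)
Every state respects the constraint.
Minimum trips = 5

5


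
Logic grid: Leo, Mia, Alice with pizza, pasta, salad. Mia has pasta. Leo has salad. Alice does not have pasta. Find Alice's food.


From clues:
  Leo → salad
  Mia → pasta
By elimination, Alice gets the remaining.

pizza


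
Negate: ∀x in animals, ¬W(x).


Original: ∀x ¬W(x)
Rule: ¬∀→∃, ¬∃→∀, negate predicate.
Negation: ∃x W(x)

∃x W(x)


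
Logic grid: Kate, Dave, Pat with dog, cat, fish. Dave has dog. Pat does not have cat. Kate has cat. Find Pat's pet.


From clues:
  Dave → dog
  Kate → cat
By elimination, Pat gets the remaining.

fish


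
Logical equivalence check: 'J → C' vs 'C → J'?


Expression 1: J → C
Expression 2: C → J
Truth table (J C | Expr1 Expr2):
  T T |   T     T
  T F |   F     T   ← differ
  F T |   T     F   ← differ
  F F |   T     T
Counterexample: J=T, C=F gives Expr1 = F but Expr2 = T, so the expressions are NOT logically equivalent.

No


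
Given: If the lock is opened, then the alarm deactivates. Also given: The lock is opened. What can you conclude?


Modus ponens: P → Q, P ⊢ Q
P: the lock is opened
Q: the alarm deactivates
We have P → Q and P is true.
By modus ponens, Q must be true.

The alarm deactivates


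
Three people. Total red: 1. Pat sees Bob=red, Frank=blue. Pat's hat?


Total red = 1, seen red = 1
Own red = 1 - 1 = 0
Pat's hat is blue.

blue


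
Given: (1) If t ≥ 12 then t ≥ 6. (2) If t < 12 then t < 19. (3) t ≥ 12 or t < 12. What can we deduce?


Constructive dilemma: (P → Q) ∧ (R → S), P ∨ R ⊢ Q ∨ S
Premise 1: t ≥ 12 → t ≥ 6
Premise 2: t < 12 → t < 19
Premise 3: t ≥ 12 ∨ t < 12
Case 1: Assuming t ≥ 12, then by Premise 1, t ≥ 6.
Case 2: Assuming t < 12, then by Premise 2, t < 19.
Since one of t ≥ 12 or t < 12 must hold, we get t ≥ 6 or t < 19.

t ≥ 6 or t < 19.


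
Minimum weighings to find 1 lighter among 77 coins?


Each weighing has 3 outcomes (left heavy / balance / right heavy), so k weighings distinguish at most 3^k cases; splitting into three near-equal groups achieves this.
Need 3^k ≥ 77: 3^3 = 27 < 77 ≤ 3^4 = 81
k = ⌈log₃(77)⌉ = 4

4


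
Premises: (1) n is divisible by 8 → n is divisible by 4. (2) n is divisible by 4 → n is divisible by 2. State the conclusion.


Hypothetical syllogism: P → Q, Q → R ⊢ P → R
Premise 1: n is divisible by 8 → n is divisible by 4
Premise 2: n is divisible by 4 → n is divisible by 2
Chain the implications: the middle term (n is divisible by 4) links the two.
Conclusion: If n is divisible by 8, then n is divisible by 2.

If n is divisible by 8, then n is divisible by 2.


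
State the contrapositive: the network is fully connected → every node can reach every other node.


Original: If the network is fully connected, then every node can reach every other node
Contrapositive: If ¬Q, then ¬P
Negate Q: not (every node can reach every other node)
Negate P: not (the network is fully connected)

If not (every node can reach every other node), then not (the network is fully connected).


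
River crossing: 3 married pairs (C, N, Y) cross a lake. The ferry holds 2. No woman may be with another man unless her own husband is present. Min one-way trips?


Label couples C, N, Y (H = husband, W = wife).
Counting alone: 6 people, the ferry carries 2 and someone must bring it back, so each round trip nets at most +1 on the far side until the last crossing → at least 9 trips. The jealousy constraint makes 9 impossible; the shortest valid schedule has 11:
1. WC+WN →  (far: WC,WN; near: HC,HN,HY,WY)
2. WC ←       (far: WN; near: HC,HN,HY,WC,WY)
3. WC+WY →  (far: WC,WN,WY; near: HC,HN,HY)
4. WC ←       (far: WN,WY; near: HC,HN,HY,WC)
5. HN+HY →  (far: HN,WN,HY,WY; near: HC,WC)
6. HN+WN ←  (far: HY,WY; near: HC,WC,HN,WN)
7. HC+HN →  (far: HC,HN,HY,WY; near: WC,WN)
8. WY ←       (far: HC,HN,HY; near: WC,WN,WY)
9. WC+WN →  (far: HC,WC,HN,WN,HY; near: WY)
10. HY ←      (far: HC,WC,HN,WN; near: HY,WY)
11. HY+WY → (far: all six; near: empty)
In every state each wife is either with her husband or with no other man.
Minimum trips = 11

11


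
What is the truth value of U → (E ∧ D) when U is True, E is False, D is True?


U = True, E = False, D = True
Step 1: E ∧ D = False AND True = False
Step 2: U → (False): false only when U=True and consequent=False.
Result: False

False


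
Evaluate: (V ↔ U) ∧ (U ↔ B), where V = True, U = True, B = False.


V = True, U = True, B = False
Step 1: V ↔ U is true when V and U have the same value. Result: True
Step 2: U ↔ B is true when U and B have the same value. Result: False
Step 3: True ∧ False = False

False


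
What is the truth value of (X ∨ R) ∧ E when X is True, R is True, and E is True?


X = True, R = True, E = True
Step 1: X ∨ R = True OR True = True
Step 2: True ∧ E = True AND True = True
OR is true when at least one operand is true; AND requires both.

True


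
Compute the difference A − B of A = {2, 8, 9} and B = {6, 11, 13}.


A = {2, 8, 9}
B = {6, 11, 13}
Operation: difference A − B
In A but not B: 2, 8, 9

{2, 8, 9}


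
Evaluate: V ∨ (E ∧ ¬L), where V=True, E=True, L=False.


V = True, E = True, L = False
Expression: V ∨ (E ∧ ¬L)
Step 1: ¬L = NOT False = True
Step 2: E ∧ ¬L = True AND True = True
Step 3: V ∨ (True) = True OR True = True

True


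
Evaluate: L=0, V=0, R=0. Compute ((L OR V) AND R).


L OR V = 0|0 = 0
0 AND 0 = 0

0


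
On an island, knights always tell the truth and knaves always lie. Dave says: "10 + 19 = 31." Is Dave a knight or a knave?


Statement: "10 + 19 = 31."
Actual: 10 + 19 = 29
Claimed: 31
Statement is FALSE → Dave lies → Knave

Knave


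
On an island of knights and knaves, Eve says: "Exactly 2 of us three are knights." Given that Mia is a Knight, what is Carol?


Eve claims exactly 2 knights among Eve, Mia, Carol.
Given: Mia is a Knight.

Case 1: Eve is a Knight (tells truth)
  Then exactly 2 of the three are knights.
  Counting Eve, Mia: 2 knight(s) so far. Need 0 more → Carol = Knave.
Case 2: Eve is a Knave (lies)
  Then the count is NOT 2.
  If Carol = Knight, count = 2 = 2 → claim would be true, contradicts lie.
  If Carol = Knave, count = 1 ≠ 2 → lie confirmed ✓

Carol is a Knave.

Knave


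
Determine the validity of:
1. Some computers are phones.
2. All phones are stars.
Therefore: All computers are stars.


Premise 1: Some computers are phones.
Premise 2: All phones are stars.
Conclusion: All computers are stars.
Fallacy: illicit minor. The minor term (computers) is distributed in the conclusion ('All computers ...') but undistributed in its premise ('Some computers are phones' doesn't cover all computers).
Only 'Some computers are stars' follows, not 'All'.

Invalid


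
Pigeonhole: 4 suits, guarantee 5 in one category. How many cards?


Pigeonhole: to guarantee k in one of n categories, need (k-1)×n + 1.
k = 5, n = 4
Minimum = (5-1) × 4 + 1 = 4 × 4 + 1

17


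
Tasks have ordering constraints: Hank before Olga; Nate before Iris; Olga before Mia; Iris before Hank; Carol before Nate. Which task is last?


Constraints: Hank before Olga; Nate before Iris; Olga before Mia; Iris before Hank; Carol before Nate
The last task can have nothing scheduled after it, so it must never appear on the left of a 'before'.
Tasks appearing before some other task: Hank, Nate, Olga, Iris, Carol.
The only task not in that list is Mia → it is last.

Mia


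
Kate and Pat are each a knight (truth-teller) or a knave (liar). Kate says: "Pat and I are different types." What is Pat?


Kate says: "Pat and I are different types."
Case 1: Kate is a Knight (truth-teller)
  Statement is true → they ARE different → Pat is a Knave
Case 2: Kate is a Knave (liar)
  Statement is false → they are NOT different → Pat is a Knave
In both cases, Pat is a Knave.

Knave


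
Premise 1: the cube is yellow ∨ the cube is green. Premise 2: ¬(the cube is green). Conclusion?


Disjunctive syllogism: P ∨ Q, ¬P ⊢ Q
Disjunction: the cube is yellow ∨ the cube is green
We know it is not the case that the cube is green.
By disjunctive syllogism, the other disjunct must be true.

The cube is yellow


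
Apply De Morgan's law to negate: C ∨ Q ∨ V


De Morgan's law: ¬(P ∨ Q ∨ R) ≡ ¬P ∧ ¬Q ∧ ¬R
¬(C ∨ Q ∨ V) = ¬C ∧ ¬Q ∧ ¬V

¬C ∧ ¬Q ∧ ¬V


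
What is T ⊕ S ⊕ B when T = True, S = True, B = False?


T = True, S = True, B = False
Step 1: T ⊕ S = True XOR True = False
Step 2: False ⊕ B = False XOR False = False
XOR is true when an odd number of operands are true.

False


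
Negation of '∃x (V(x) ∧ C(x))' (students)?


Original: ∃x (V(x) ∧ C(x))
Rule: ¬∀→∃, ¬∃→∀, negate predicate.
Negation: ∀x (¬V(x) ∨ ¬C(x))

∀x (¬V(x) ∨ ¬C(x))


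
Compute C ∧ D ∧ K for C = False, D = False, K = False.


C = False, D = False, K = False
Step 1: C ∧ D = False AND False = False
Step 2: (False) ∧ K = (False) AND False = False
AND is true only when ALL operands are true.

False


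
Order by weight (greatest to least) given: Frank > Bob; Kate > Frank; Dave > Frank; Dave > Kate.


Constraints: Frank > Bob; Kate > Frank; Dave > Frank; Dave > Kate
Method: at each step, the next-highest is the one remaining person who never appears on the smaller side of a constraint between remaining people.
  Step 1: remaining {Kate, Dave, Bob, Frank}; on the smaller side: {Kate, Bob, Frank} → Dave is next (Dave > Frank; Dave > Kate).
  Step 2: remaining {Kate, Bob, Frank}; on the smaller side: {Bob, Frank} → Kate is next (Kate > Frank).
  Step 3: remaining {Bob, Frank}; on the smaller side: {Bob} → Frank is next (Frank > Bob).
  Step 4: only Bob remains → lowest.
Final ranking (highest to lowest):

Dave > Kate > Frank > Bob


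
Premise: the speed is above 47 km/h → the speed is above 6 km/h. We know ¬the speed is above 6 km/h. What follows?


Modus tollens: P → Q, ¬Q ⊢ ¬P
P: the speed is above 47 km/h
Q: the speed is above 6 km/h
We have P → Q and Q is false.
By modus tollens, P must be false.

It is not the case that the speed is above 47 km/h


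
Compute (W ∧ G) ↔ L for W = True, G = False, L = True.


W = True, G = False, L = True
Step 1: W ∧ G = True AND False = False
Step 2: (False) ↔ L: true when both sides have same truth value.
Result: False ↔ True = False

False


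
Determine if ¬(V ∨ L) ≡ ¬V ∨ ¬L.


Expression 1: ¬(V ∨ L)
Expression 2: ¬V ∨ ¬L
Truth table (V L | Expr1 Expr2):
  T T |   F     F
  T F |   F     T   ← differ
  F T |   F     T   ← differ
  F F |   T     T
Counterexample: V=T, L=F gives Expr1 = F but Expr2 = T, so the expressions are NOT logically equivalent.

No


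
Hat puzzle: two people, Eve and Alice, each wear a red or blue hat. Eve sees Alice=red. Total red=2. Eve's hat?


Total red = 2, Alice = red
Red accounted for: 1
Remaining for Eve: 1
Eve's hat is red.

red


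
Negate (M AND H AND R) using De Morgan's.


De Morgan's law: ¬(P ∧ Q ∧ R) ≡ ¬P ∨ ¬Q ∨ ¬R
¬(M ∧ H ∧ R) = ¬M ∨ ¬H ∨ ¬R

¬M ∨ ¬H ∨ ¬R


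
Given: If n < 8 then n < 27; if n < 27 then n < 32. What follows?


Hypothetical syllogism: P → Q, Q → R ⊢ P → R
Premise 1: n < 8 → n < 27
Premise 2: n < 27 → n < 32
Chain the implications: the middle term (n < 27) links the two.
Conclusion: If n < 8, then n < 32.

If n < 8, then n < 32.


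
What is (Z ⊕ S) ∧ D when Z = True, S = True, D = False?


Z = True, S = True, D = False
Step 1: Z ⊕ S = True XOR True = False
Step 2: False ∧ D = False AND False = False
XOR true when exactly one of Z,S is true; then AND with D.

False


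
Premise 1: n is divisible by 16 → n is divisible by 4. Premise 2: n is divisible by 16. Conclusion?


Modus ponens: P → Q, P ⊢ Q
P: n is divisible by 16
Q: n is divisible by 4
We have P → Q and P is true.
By modus ponens, Q must be true.

n is divisible by 4


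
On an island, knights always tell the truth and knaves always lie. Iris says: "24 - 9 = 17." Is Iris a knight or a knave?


Statement: "24 - 9 = 17."
Actual: 24 - 9 = 15
Claimed: 17
Statement is FALSE → Iris lies → Knave

Knave
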